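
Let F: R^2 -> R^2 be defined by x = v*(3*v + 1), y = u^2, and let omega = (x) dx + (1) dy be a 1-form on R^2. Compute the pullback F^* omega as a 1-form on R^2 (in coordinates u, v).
F^* omega = (2*u) du + (v*(18*v^2 + 9*v + 1)) dv

Using F^*(f dg) = (f ∘ F) d(g ∘ F), substitute each coordinate x_i by F_i(u, v) in f_i, and replace dx_i by d F_i = (∂F_i/∂u) du + (∂F_i/∂v) dv.
  For the x component: f_1(F) = v*(3*v + 1); d F_1 = (0) du + (6*v + 1) dv
  For the y component: f_2(F) = 1; d F_2 = (2*u) du + (0) dv
Combining and collecting du, dv coefficients:
  coeff of du: 2*u
  coeff of dv: v*(18*v^2 + 9*v + 1)
F^* omega = (2*u) du + (v*(18*v^2 + 9*v + 1)) dv.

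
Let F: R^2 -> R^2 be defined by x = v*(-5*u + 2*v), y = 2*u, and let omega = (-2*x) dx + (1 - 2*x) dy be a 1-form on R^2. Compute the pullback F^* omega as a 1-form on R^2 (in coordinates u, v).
F^* omega = (-50*u*v^2 + 20*u*v + 20*v^3 - 8*v^2 + 2) du + (2*v*(-25*u^2 + 30*u*v - 8*v^2)) dv

Using F^*(f dg) = (f ∘ F) d(g ∘ F), substitute each coordinate x_i by F_i(u, v) in f_i, and replace dx_i by d F_i = (∂F_i/∂u) du + (∂F_i/∂v) dv.
  For the x component: f_1(F) = 2*v*(5*u - 2*v); d F_1 = (-5*v) du + (-5*u + 4*v) dv
  For the y component: f_2(F) = 10*u*v - 4*v^2 + 1; d F_2 = (2) du + (0) dv
Combining and collecting du, dv coefficients:
  coeff of du: -50*u*v^2 + 20*u*v + 20*v^3 - 8*v^2 + 2
  coeff of dv: 2*v*(-25*u^2 + 30*u*v - 8*v^2)
F^* omega = (-50*u*v^2 + 20*u*v + 20*v^3 - 8*v^2 + 2) du + (2*v*(-25*u^2 + 30*u*v - 8*v^2)) dv.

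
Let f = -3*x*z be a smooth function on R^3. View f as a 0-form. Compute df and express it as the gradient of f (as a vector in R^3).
df = (-3*z) dx + (0) dy + (-3*x) dz; grad f = (-3*z, 0, -3*x)

For a 0-form f, d f = (∂f/∂x) dx + (∂f/∂y) dy + (∂f/∂z) dz. The components of the vector representation are exactly the entries of grad f in Cartesian coordinates:
  ∂f/∂x = -3*z
  ∂f/∂y = 0
  ∂f/∂z = -3*x.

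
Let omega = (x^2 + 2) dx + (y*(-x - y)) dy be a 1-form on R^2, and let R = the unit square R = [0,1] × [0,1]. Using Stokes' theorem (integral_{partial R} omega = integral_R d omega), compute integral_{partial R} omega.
integral_(partial R) omega = -1/2

Stokes: integral_partial_R omega = integral_R d omega with d omega = (∂Q/∂x - ∂P/∂y) dx ∧ dy.
  ∂Q/∂x = -y
  ∂P/∂y = 0
  integrand = ∂Q/∂x - ∂P/∂y = -y.
Integrating over R: integral_0^1 integral_0^1 (-y) dx dy = -1/2.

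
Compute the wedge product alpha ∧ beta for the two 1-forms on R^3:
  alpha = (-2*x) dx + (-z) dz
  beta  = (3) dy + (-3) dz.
alpha ∧ beta = (-6*x) dx ∧ dy + (6*x) dx ∧ dz + (3*z) dy ∧ dz

Distribute the wedge, using dx_i ∧ dx_j = -dx_j ∧ dx_i and dx_i ∧ dx_i = 0. For each pair (i, j) with i < j, the coefficient of dx_i ∧ dx_j in alpha ∧ beta is (alpha_i * beta_j - alpha_j * beta_i). Collecting: alpha ∧ beta = (-6*x) dx ∧ dy + (6*x) dx ∧ dz + (3*z) dy ∧ dz.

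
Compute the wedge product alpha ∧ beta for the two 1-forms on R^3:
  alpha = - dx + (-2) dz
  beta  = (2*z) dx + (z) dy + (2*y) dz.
alpha ∧ beta = (-z) dx ∧ dy + (-2*y + 4*z) dx ∧ dz + (2*z) dy ∧ dz

Distribute the wedge, using dx_i ∧ dx_j = -dx_j ∧ dx_i and dx_i ∧ dx_i = 0. For each pair (i, j) with i < j, the coefficient of dx_i ∧ dx_j in alpha ∧ beta is (alpha_i * beta_j - alpha_j * beta_i). Collecting: alpha ∧ beta = (-z) dx ∧ dy + (-2*y + 4*z) dx ∧ dz + (2*z) dy ∧ dz.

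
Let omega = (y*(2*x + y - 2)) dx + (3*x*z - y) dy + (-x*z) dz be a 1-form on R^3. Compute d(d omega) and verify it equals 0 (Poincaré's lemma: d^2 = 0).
d(d omega) = 0

Step 1: d omega = sum_{i<j} (∂f_j/∂x_i - ∂f_i/∂x_j) dx_i ∧ dx_j:
  coeff of dx ∧ dy: -2*x - 2*y + 3*z + 2
  coeff of dx ∧ dz: -z
  coeff of dy ∧ dz: -3*x
Step 2: Apply d again to each 2-form coefficient. The only possible 3-form in R^3 is dx ∧ dy ∧ dz, with coefficient
  ∂(coeff of dy∧dz)/∂x - ∂(coeff of dx∧dz)/∂y + ∂(coeff of dx∧dy)/∂z
  = ∂/∂x (-3*x) - ∂/∂y (-z) + ∂/∂z (-2*x - 2*y + 3*z + 2).
Each of these terms simplifies to sums of mixed partials that cancel in pairs. The result is 0 (by equality of mixed partials for smooth functions — Schwarz / Clairaut).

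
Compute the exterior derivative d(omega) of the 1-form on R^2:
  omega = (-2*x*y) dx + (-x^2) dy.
d(omega) = 0

For a 1-form omega = sum_i f_i dx_i, the exterior derivative is
  d(omega) = sum_{i < j} (∂f_j/∂x_i - ∂f_i/∂x_j) dx_i ∧ dx_j.

Assembling: d(omega) = 0.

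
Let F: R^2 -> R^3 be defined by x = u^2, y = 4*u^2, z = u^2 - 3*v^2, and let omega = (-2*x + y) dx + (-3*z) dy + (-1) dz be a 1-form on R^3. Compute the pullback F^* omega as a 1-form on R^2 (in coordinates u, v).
F^* omega = (2*u*(-10*u^2 + 36*v^2 - 1)) du + (6*v) dv

Using F^*(f dg) = (f ∘ F) d(g ∘ F), substitute each coordinate x_i by F_i(u, v) in f_i, and replace dx_i by d F_i = (∂F_i/∂u) du + (∂F_i/∂v) dv.
  For the x component: f_1(F) = 2*u^2; d F_1 = (2*u) du + (0) dv
  For the y component: f_2(F) = -3*u^2 + 9*v^2; d F_2 = (8*u) du + (0) dv
  For the z component: f_3(F) = -1; d F_3 = (2*u) du + (-6*v) dv
Combining and collecting du, dv coefficients:
  coeff of du: 2*u*(-10*u^2 + 36*v^2 - 1)
  coeff of dv: 6*v
F^* omega = (2*u*(-10*u^2 + 36*v^2 - 1)) du + (6*v) dv.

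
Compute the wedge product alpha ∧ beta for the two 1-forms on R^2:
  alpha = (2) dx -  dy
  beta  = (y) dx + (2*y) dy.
alpha ∧ beta = (5*y) dx ∧ dy

Distribute the wedge, using dx_i ∧ dx_j = -dx_j ∧ dx_i and dx_i ∧ dx_i = 0. For each pair (i, j) with i < j, the coefficient of dx_i ∧ dx_j in alpha ∧ beta is (alpha_i * beta_j - alpha_j * beta_i). Collecting: alpha ∧ beta = (5*y) dx ∧ dy.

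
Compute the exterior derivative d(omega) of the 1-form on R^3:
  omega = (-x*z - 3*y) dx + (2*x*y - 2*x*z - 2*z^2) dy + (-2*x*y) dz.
d(omega) = (2*y - 2*z + 3) dx ∧ dy + (x - 2*y) dx ∧ dz + (4*z) dy ∧ dz

For a 1-form omega = sum_i f_i dx_i, the exterior derivative is
  d(omega) = sum_{i < j} (∂f_j/∂x_i - ∂f_i/∂x_j) dx_i ∧ dx_j.
  coefficient of dx ∧ dy: ∂f_2/∂x - ∂f_1/∂y = ∂(2*x*y - 2*x*z - 2*z^2)/∂x - ∂(-x*z - 3*y)/∂y = 2*y - 2*z + 3
  coefficient of dx ∧ dz: ∂f_3/∂x - ∂f_1/∂z = ∂(-2*x*y)/∂x - ∂(-x*z - 3*y)/∂z = x - 2*y
  coefficient of dy ∧ dz: ∂f_3/∂y - ∂f_2/∂z = ∂(-2*x*y)/∂y - ∂(2*x*y - 2*x*z - 2*z^2)/∂z = 4*z
Assembling: d(omega) = (2*y - 2*z + 3) dx ∧ dy + (x - 2*y) dx ∧ dz + (4*z) dy ∧ dz.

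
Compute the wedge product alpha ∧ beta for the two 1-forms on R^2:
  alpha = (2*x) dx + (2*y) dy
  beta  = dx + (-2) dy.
alpha ∧ beta = (-4*x - 2*y) dx ∧ dy

Distribute the wedge, using dx_i ∧ dx_j = -dx_j ∧ dx_i and dx_i ∧ dx_i = 0. For each pair (i, j) with i < j, the coefficient of dx_i ∧ dx_j in alpha ∧ beta is (alpha_i * beta_j - alpha_j * beta_i). Collecting: alpha ∧ beta = (-4*x - 2*y) dx ∧ dy.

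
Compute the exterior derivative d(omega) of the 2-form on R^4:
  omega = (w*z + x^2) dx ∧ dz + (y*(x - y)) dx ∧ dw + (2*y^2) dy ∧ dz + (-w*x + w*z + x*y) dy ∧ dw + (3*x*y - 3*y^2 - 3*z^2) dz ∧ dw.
d(omega) = (3*y + z) dx ∧ dz ∧ dw + (-w - x + 3*y) dx ∧ dy ∧ dw + (-w + 3*x - 6*y) dy ∧ dz ∧ dw

For a 2-form omega = sum_{i<j} g_{ij} dx_i ∧ dx_j, the exterior derivative is
  d(omega) = sum_{i<j} d(g_{ij}) ∧ dx_i ∧ dx_j = sum_{i<j, k} (∂g_{ij}/∂x_k) dx_k ∧ dx_i ∧ dx_j.
Expand each term, using dx_k ∧ dx_i ∧ dx_j = sgn(permutation) dx_{(a)} ∧ dx_{(b)} ∧ dx_{(c)} with (a < b < c) sorted:
  d(w*z + x^2) includes (∂/∂w)(w*z + x^2) dw = (z) dw, which multiplied by dx ∧ dz gives (z) dx ∧ dz ∧ dw
  d(y*(x - y)) includes (∂/∂y)(y*(x - y)) dy = (x - 2*y) dy, which multiplied by dx ∧ dw gives (-x + 2*y) dx ∧ dy ∧ dw
  d(-w*x + w*z + x*y) includes (∂/∂x)(-w*x + w*z + x*y) dx = (-w + y) dx, which multiplied by dy ∧ dw gives (-w + y) dx ∧ dy ∧ dw
  d(-w*x + w*z + x*y) includes (∂/∂z)(-w*x + w*z + x*y) dz = (w) dz, which multiplied by dy ∧ dw gives (-w) dy ∧ dz ∧ dw
  d(3*x*y - 3*y^2 - 3*z^2) includes (∂/∂x)(3*x*y - 3*y^2 - 3*z^2) dx = (3*y) dx, which multiplied by dz ∧ dw gives (3*y) dx ∧ dz ∧ dw
  d(3*x*y - 3*y^2 - 3*z^2) includes (∂/∂y)(3*x*y - 3*y^2 - 3*z^2) dy = (3*x - 6*y) dy, which multiplied by dz ∧ dw gives (3*x - 6*y) dy ∧ dz ∧ dw
Collecting like 3-forms: d(omega) = (3*y + z) dx ∧ dz ∧ dw + (-w - x + 3*y) dx ∧ dy ∧ dw + (-w + 3*x - 6*y) dy ∧ dz ∧ dw.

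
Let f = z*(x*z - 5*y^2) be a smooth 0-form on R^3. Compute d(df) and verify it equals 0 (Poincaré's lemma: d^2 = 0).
d(df) = 0

Step 1: df = sum_i (∂f/∂x_i) dx_i = (z^2) dx + (-10*y*z) dy + (2*x*z - 5*y^2) dz.
Step 2: Apply d again. Using the 1-form formula, the coefficient of dx ∧ dy in d(df) is ∂^2 f/∂x ∂y - ∂^2 f/∂y ∂x = (0) - (0) = 0 (equality of mixed partials for smooth f).
Similarly for dx ∧ dz and dy ∧ dz — all coefficients vanish. So d(df) = 0.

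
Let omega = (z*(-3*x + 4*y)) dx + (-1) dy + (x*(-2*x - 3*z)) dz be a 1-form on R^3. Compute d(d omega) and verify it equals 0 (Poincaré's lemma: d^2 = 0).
d(d omega) = 0

Step 1: d omega = sum_{i<j} (∂f_j/∂x_i - ∂f_i/∂x_j) dx_i ∧ dx_j:
  coeff of dx ∧ dy: -4*z
  coeff of dx ∧ dz: -x - 4*y - 3*z
  coeff of dy ∧ dz: 0
Step 2: Apply d again to each 2-form coefficient. The only possible 3-form in R^3 is dx ∧ dy ∧ dz, with coefficient
  ∂(coeff of dy∧dz)/∂x - ∂(coeff of dx∧dz)/∂y + ∂(coeff of dx∧dy)/∂z
  = ∂/∂x (0) - ∂/∂y (-x - 4*y - 3*z) + ∂/∂z (-4*z).
Each of these terms simplifies to sums of mixed partials that cancel in pairs. The result is 0 (by equality of mixed partials for smooth functions — Schwarz / Clairaut).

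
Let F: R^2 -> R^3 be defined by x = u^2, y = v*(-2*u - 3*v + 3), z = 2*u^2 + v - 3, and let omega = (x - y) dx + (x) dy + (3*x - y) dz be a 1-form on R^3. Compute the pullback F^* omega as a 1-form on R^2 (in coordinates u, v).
F^* omega = (2*u*(7*u^2 + 5*u*v + 9*v^2 - 9*v)) du + (-2*u^3 - 6*u^2*v + 6*u^2 + 2*u*v + 3*v^2 - 3*v) dv

Using F^*(f dg) = (f ∘ F) d(g ∘ F), substitute each coordinate x_i by F_i(u, v) in f_i, and replace dx_i by d F_i = (∂F_i/∂u) du + (∂F_i/∂v) dv.
  For the x component: f_1(F) = u^2 + 2*u*v + 3*v^2 - 3*v; d F_1 = (2*u) du + (0) dv
  For the y component: f_2(F) = u^2; d F_2 = (-2*v) du + (-2*u - 6*v + 3) dv
  For the z component: f_3(F) = 3*u^2 + 2*u*v + 3*v^2 - 3*v; d F_3 = (4*u) du + (1) dv
Combining and collecting du, dv coefficients:
  coeff of du: 2*u*(7*u^2 + 5*u*v + 9*v^2 - 9*v)
  coeff of dv: -2*u^3 - 6*u^2*v + 6*u^2 + 2*u*v + 3*v^2 - 3*v
F^* omega = (2*u*(7*u^2 + 5*u*v + 9*v^2 - 9*v)) du + (-2*u^3 - 6*u^2*v + 6*u^2 + 2*u*v + 3*v^2 - 3*v) dv.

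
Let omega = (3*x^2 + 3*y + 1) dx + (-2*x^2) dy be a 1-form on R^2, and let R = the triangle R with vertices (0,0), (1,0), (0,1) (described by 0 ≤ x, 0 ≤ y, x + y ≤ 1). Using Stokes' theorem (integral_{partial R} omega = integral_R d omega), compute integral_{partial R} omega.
integral_(partial R) omega = -13/6

Stokes: integral_partial_R omega = integral_R d omega with d omega = (∂Q/∂x - ∂P/∂y) dx ∧ dy.
  ∂Q/∂x = -4*x
  ∂P/∂y = 3
  integrand = ∂Q/∂x - ∂P/∂y = -4*x - 3.
Integrating over R: integral_0^1 integral_0^{1-x} (-4*x - 3) dy dx = -13/6.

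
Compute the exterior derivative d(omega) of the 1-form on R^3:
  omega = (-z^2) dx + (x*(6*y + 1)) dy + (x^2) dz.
d(omega) = (6*y + 1) dx ∧ dy + (2*x + 2*z) dx ∧ dz

For a 1-form omega = sum_i f_i dx_i, the exterior derivative is
  d(omega) = sum_{i < j} (∂f_j/∂x_i - ∂f_i/∂x_j) dx_i ∧ dx_j.
  coefficient of dx ∧ dy: ∂f_2/∂x - ∂f_1/∂y = ∂(x*(6*y + 1))/∂x - ∂(-z^2)/∂y = 6*y + 1
  coefficient of dx ∧ dz: ∂f_3/∂x - ∂f_1/∂z = ∂(x^2)/∂x - ∂(-z^2)/∂z = 2*x + 2*z
Assembling: d(omega) = (6*y + 1) dx ∧ dy + (2*x + 2*z) dx ∧ dz.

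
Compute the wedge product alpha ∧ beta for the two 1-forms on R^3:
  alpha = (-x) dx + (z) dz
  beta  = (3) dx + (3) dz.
alpha ∧ beta = (-3*x - 3*z) dx ∧ dz

Distribute the wedge, using dx_i ∧ dx_j = -dx_j ∧ dx_i and dx_i ∧ dx_i = 0. For each pair (i, j) with i < j, the coefficient of dx_i ∧ dx_j in alpha ∧ beta is (alpha_i * beta_j - alpha_j * beta_i). Collecting: alpha ∧ beta = (-3*x - 3*z) dx ∧ dz.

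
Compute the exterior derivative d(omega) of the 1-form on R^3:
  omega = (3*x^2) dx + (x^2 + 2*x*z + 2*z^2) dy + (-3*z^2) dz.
d(omega) = (2*x + 2*z) dx ∧ dy + (-2*x - 4*z) dy ∧ dz

For a 1-form omega = sum_i f_i dx_i, the exterior derivative is
  d(omega) = sum_{i < j} (∂f_j/∂x_i - ∂f_i/∂x_j) dx_i ∧ dx_j.
  coefficient of dx ∧ dy: ∂f_2/∂x - ∂f_1/∂y = ∂(x^2 + 2*x*z + 2*z^2)/∂x - ∂(3*x^2)/∂y = 2*x + 2*z
  coefficient of dy ∧ dz: ∂f_3/∂y - ∂f_2/∂z = ∂(-3*z^2)/∂y - ∂(x^2 + 2*x*z + 2*z^2)/∂z = -2*x - 4*z
Assembling: d(omega) = (2*x + 2*z) dx ∧ dy + (-2*x - 4*z) dy ∧ dz.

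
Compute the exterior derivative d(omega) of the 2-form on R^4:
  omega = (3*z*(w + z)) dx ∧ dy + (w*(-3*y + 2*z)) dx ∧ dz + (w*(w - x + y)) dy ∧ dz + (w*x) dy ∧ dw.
d(omega) = (5*w + 6*z) dx ∧ dy ∧ dz + (w + 3*z) dx ∧ dy ∧ dw + (-3*y + 2*z) dx ∧ dz ∧ dw + (2*w - x + y) dy ∧ dz ∧ dw

For a 2-form omega = sum_{i<j} g_{ij} dx_i ∧ dx_j, the exterior derivative is
  d(omega) = sum_{i<j} d(g_{ij}) ∧ dx_i ∧ dx_j = sum_{i<j, k} (∂g_{ij}/∂x_k) dx_k ∧ dx_i ∧ dx_j.
Expand each term, using dx_k ∧ dx_i ∧ dx_j = sgn(permutation) dx_{(a)} ∧ dx_{(b)} ∧ dx_{(c)} with (a < b < c) sorted:
  d(3*z*(w + z)) includes (∂/∂z)(3*z*(w + z)) dz = (3*w + 6*z) dz, which multiplied by dx ∧ dy gives (3*w + 6*z) dx ∧ dy ∧ dz
  d(3*z*(w + z)) includes (∂/∂w)(3*z*(w + z)) dw = (3*z) dw, which multiplied by dx ∧ dy gives (3*z) dx ∧ dy ∧ dw
  d(w*(-3*y + 2*z)) includes (∂/∂y)(w*(-3*y + 2*z)) dy = (-3*w) dy, which multiplied by dx ∧ dz gives (3*w) dx ∧ dy ∧ dz
  d(w*(-3*y + 2*z)) includes (∂/∂w)(w*(-3*y + 2*z)) dw = (-3*y + 2*z) dw, which multiplied by dx ∧ dz gives (-3*y + 2*z) dx ∧ dz ∧ dw
  d(w*(w - x + y)) includes (∂/∂x)(w*(w - x + y)) dx = (-w) dx, which multiplied by dy ∧ dz gives (-w) dx ∧ dy ∧ dz
  d(w*(w - x + y)) includes (∂/∂w)(w*(w - x + y)) dw = (2*w - x + y) dw, which multiplied by dy ∧ dz gives (2*w - x + y) dy ∧ dz ∧ dw
  d(w*x) includes (∂/∂x)(w*x) dx = (w) dx, which multiplied by dy ∧ dw gives (w) dx ∧ dy ∧ dw
Collecting like 3-forms: d(omega) = (5*w + 6*z) dx ∧ dy ∧ dz + (w + 3*z) dx ∧ dy ∧ dw + (-3*y + 2*z) dx ∧ dz ∧ dw + (2*w - x + y) dy ∧ dz ∧ dw.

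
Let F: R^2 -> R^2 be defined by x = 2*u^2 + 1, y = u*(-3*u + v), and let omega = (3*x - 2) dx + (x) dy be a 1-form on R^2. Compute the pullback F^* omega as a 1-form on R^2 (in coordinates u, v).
F^* omega = (12*u^3 + 2*u^2*v - 2*u + v) du + (2*u^3 + u) dv

Using F^*(f dg) = (f ∘ F) d(g ∘ F), substitute each coordinate x_i by F_i(u, v) in f_i, and replace dx_i by d F_i = (∂F_i/∂u) du + (∂F_i/∂v) dv.
  For the x component: f_1(F) = 6*u^2 + 1; d F_1 = (4*u) du + (0) dv
  For the y component: f_2(F) = 2*u^2 + 1; d F_2 = (-6*u + v) du + (u) dv
Combining and collecting du, dv coefficients:
  coeff of du: 12*u^3 + 2*u^2*v - 2*u + v
  coeff of dv: 2*u^3 + u
F^* omega = (12*u^3 + 2*u^2*v - 2*u + v) du + (2*u^3 + u) dv.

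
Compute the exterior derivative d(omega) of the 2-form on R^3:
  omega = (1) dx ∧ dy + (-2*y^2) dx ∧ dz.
d(omega) = (4*y) dx ∧ dy ∧ dz

For a 2-form omega = sum_{i<j} g_{ij} dx_i ∧ dx_j, the exterior derivative is
  d(omega) = sum_{i<j} d(g_{ij}) ∧ dx_i ∧ dx_j = sum_{i<j, k} (∂g_{ij}/∂x_k) dx_k ∧ dx_i ∧ dx_j.
Expand each term, using dx_k ∧ dx_i ∧ dx_j = sgn(permutation) dx_{(a)} ∧ dx_{(b)} ∧ dx_{(c)} with (a < b < c) sorted:
  d(-2*y^2) includes (∂/∂y)(-2*y^2) dy = (-4*y) dy, which multiplied by dx ∧ dz gives (4*y) dx ∧ dy ∧ dz
Collecting like 3-forms: d(omega) = (4*y) dx ∧ dy ∧ dz.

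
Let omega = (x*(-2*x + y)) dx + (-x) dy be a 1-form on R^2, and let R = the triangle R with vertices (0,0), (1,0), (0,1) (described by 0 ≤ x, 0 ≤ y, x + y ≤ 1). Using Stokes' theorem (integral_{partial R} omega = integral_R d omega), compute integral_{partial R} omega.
integral_(partial R) omega = -2/3

Stokes: integral_partial_R omega = integral_R d omega with d omega = (∂Q/∂x - ∂P/∂y) dx ∧ dy.
  ∂Q/∂x = -1
  ∂P/∂y = x
  integrand = ∂Q/∂x - ∂P/∂y = -x - 1.
Integrating over R: integral_0^1 integral_0^{1-x} (-x - 1) dy dx = -2/3.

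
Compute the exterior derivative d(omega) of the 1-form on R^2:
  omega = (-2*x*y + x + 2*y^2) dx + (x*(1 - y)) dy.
d(omega) = (2*x - 5*y + 1) dx ∧ dy

For a 1-form omega = sum_i f_i dx_i, the exterior derivative is
  d(omega) = sum_{i < j} (∂f_j/∂x_i - ∂f_i/∂x_j) dx_i ∧ dx_j.
  coefficient of dx ∧ dy: ∂f_2/∂x - ∂f_1/∂y = ∂(x*(1 - y))/∂x - ∂(-2*x*y + x + 2*y^2)/∂y = 2*x - 5*y + 1
Assembling: d(omega) = (2*x - 5*y + 1) dx ∧ dy.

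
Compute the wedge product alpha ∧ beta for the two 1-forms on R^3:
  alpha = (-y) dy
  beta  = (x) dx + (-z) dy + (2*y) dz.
alpha ∧ beta = (x*y) dx ∧ dy + (-2*y^2) dy ∧ dz

Distribute the wedge, using dx_i ∧ dx_j = -dx_j ∧ dx_i and dx_i ∧ dx_i = 0. For each pair (i, j) with i < j, the coefficient of dx_i ∧ dx_j in alpha ∧ beta is (alpha_i * beta_j - alpha_j * beta_i). Collecting: alpha ∧ beta = (x*y) dx ∧ dy + (-2*y^2) dy ∧ dz.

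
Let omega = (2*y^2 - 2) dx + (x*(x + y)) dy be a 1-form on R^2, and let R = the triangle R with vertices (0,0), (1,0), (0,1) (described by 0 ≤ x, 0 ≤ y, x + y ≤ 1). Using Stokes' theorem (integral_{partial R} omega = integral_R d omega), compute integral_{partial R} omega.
integral_(partial R) omega = -1/6

Stokes: integral_partial_R omega = integral_R d omega with d omega = (∂Q/∂x - ∂P/∂y) dx ∧ dy.
  ∂Q/∂x = 2*x + y
  ∂P/∂y = 4*y
  integrand = ∂Q/∂x - ∂P/∂y = 2*x - 3*y.
Integrating over R: integral_0^1 integral_0^{1-x} (2*x - 3*y) dy dx = -1/6.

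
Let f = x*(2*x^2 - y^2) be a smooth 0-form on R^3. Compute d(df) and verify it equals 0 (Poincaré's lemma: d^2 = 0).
d(df) = 0

Step 1: df = sum_i (∂f/∂x_i) dx_i = (6*x^2 - y^2) dx + (-2*x*y) dy + (0) dz.
Step 2: Apply d again. Using the 1-form formula, the coefficient of dx ∧ dy in d(df) is ∂^2 f/∂x ∂y - ∂^2 f/∂y ∂x = (-2*y) - (-2*y) = 0 (equality of mixed partials for smooth f).
Similarly for dx ∧ dz and dy ∧ dz — all coefficients vanish. So d(df) = 0.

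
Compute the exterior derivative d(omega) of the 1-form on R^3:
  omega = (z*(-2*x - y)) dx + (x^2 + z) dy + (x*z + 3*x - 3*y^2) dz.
d(omega) = (2*x + z) dx ∧ dy + (2*x + y + z + 3) dx ∧ dz + (-6*y - 1) dy ∧ dz

For a 1-form omega = sum_i f_i dx_i, the exterior derivative is
  d(omega) = sum_{i < j} (∂f_j/∂x_i - ∂f_i/∂x_j) dx_i ∧ dx_j.
  coefficient of dx ∧ dy: ∂f_2/∂x - ∂f_1/∂y = ∂(x^2 + z)/∂x - ∂(z*(-2*x - y))/∂y = 2*x + z
  coefficient of dx ∧ dz: ∂f_3/∂x - ∂f_1/∂z = ∂(x*z + 3*x - 3*y^2)/∂x - ∂(z*(-2*x - y))/∂z = 2*x + y + z + 3
  coefficient of dy ∧ dz: ∂f_3/∂y - ∂f_2/∂z = ∂(x*z + 3*x - 3*y^2)/∂y - ∂(x^2 + z)/∂z = -6*y - 1
Assembling: d(omega) = (2*x + z) dx ∧ dy + (2*x + y + z + 3) dx ∧ dz + (-6*y - 1) dy ∧ dz.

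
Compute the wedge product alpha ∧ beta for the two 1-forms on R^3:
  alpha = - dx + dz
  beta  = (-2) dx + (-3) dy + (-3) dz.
alpha ∧ beta = (3) dx ∧ dy + (5) dx ∧ dz + (3) dy ∧ dz

Distribute the wedge, using dx_i ∧ dx_j = -dx_j ∧ dx_i and dx_i ∧ dx_i = 0. For each pair (i, j) with i < j, the coefficient of dx_i ∧ dx_j in alpha ∧ beta is (alpha_i * beta_j - alpha_j * beta_i). Collecting: alpha ∧ beta = (3) dx ∧ dy + (5) dx ∧ dz + (3) dy ∧ dz.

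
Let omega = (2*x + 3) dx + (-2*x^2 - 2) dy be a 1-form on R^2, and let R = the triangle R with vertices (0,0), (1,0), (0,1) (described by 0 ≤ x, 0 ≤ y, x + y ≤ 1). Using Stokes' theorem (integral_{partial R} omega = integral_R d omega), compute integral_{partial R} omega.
integral_(partial R) omega = -2/3

Stokes: integral_partial_R omega = integral_R d omega with d omega = (∂Q/∂x - ∂P/∂y) dx ∧ dy.
  ∂Q/∂x = -4*x
  ∂P/∂y = 0
  integrand = ∂Q/∂x - ∂P/∂y = -4*x.
Integrating over R: integral_0^1 integral_0^{1-x} (-4*x) dy dx = -2/3.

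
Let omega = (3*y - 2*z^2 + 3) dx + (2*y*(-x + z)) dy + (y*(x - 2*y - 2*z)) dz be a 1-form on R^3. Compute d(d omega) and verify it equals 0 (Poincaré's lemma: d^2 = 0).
d(d omega) = 0

Step 1: d omega = sum_{i<j} (∂f_j/∂x_i - ∂f_i/∂x_j) dx_i ∧ dx_j:
  coeff of dx ∧ dy: -2*y - 3
  coeff of dx ∧ dz: y + 4*z
  coeff of dy ∧ dz: x - 6*y - 2*z
Step 2: Apply d again to each 2-form coefficient. The only possible 3-form in R^3 is dx ∧ dy ∧ dz, with coefficient
  ∂(coeff of dy∧dz)/∂x - ∂(coeff of dx∧dz)/∂y + ∂(coeff of dx∧dy)/∂z
  = ∂/∂x (x - 6*y - 2*z) - ∂/∂y (y + 4*z) + ∂/∂z (-2*y - 3).
Each of these terms simplifies to sums of mixed partials that cancel in pairs. The result is 0 (by equality of mixed partials for smooth functions — Schwarz / Clairaut).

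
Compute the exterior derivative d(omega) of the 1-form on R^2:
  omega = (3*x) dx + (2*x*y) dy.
d(omega) = (2*y) dx ∧ dy

For a 1-form omega = sum_i f_i dx_i, the exterior derivative is
  d(omega) = sum_{i < j} (∂f_j/∂x_i - ∂f_i/∂x_j) dx_i ∧ dx_j.
  coefficient of dx ∧ dy: ∂f_2/∂x - ∂f_1/∂y = ∂(2*x*y)/∂x - ∂(3*x)/∂y = 2*y
Assembling: d(omega) = (2*y) dx ∧ dy.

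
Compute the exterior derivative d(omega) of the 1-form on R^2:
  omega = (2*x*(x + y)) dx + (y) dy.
d(omega) = (-2*x) dx ∧ dy

For a 1-form omega = sum_i f_i dx_i, the exterior derivative is
  d(omega) = sum_{i < j} (∂f_j/∂x_i - ∂f_i/∂x_j) dx_i ∧ dx_j.
  coefficient of dx ∧ dy: ∂f_2/∂x - ∂f_1/∂y = ∂(y)/∂x - ∂(2*x*(x + y))/∂y = -2*x
Assembling: d(omega) = (-2*x) dx ∧ dy.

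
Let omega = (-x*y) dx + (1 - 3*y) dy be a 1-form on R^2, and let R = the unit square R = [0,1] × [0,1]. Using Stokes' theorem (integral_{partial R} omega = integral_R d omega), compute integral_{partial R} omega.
integral_(partial R) omega = 1/2

Stokes: integral_partial_R omega = integral_R d omega with d omega = (∂Q/∂x - ∂P/∂y) dx ∧ dy.
  ∂Q/∂x = 0
  ∂P/∂y = -x
  integrand = ∂Q/∂x - ∂P/∂y = x.
Integrating over R: integral_0^1 integral_0^1 (x) dx dy = 1/2.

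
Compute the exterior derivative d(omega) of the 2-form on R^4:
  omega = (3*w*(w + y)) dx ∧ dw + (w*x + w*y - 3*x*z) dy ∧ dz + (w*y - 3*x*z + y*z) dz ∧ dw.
d(omega) = (-3*w) dx ∧ dy ∧ dw + (w - 3*z) dx ∧ dy ∧ dz + (w + x + y + z) dy ∧ dz ∧ dw + (-3*z) dx ∧ dz ∧ dw

For a 2-form omega = sum_{i<j} g_{ij} dx_i ∧ dx_j, the exterior derivative is
  d(omega) = sum_{i<j} d(g_{ij}) ∧ dx_i ∧ dx_j = sum_{i<j, k} (∂g_{ij}/∂x_k) dx_k ∧ dx_i ∧ dx_j.
Expand each term, using dx_k ∧ dx_i ∧ dx_j = sgn(permutation) dx_{(a)} ∧ dx_{(b)} ∧ dx_{(c)} with (a < b < c) sorted:
  d(3*w*(w + y)) includes (∂/∂y)(3*w*(w + y)) dy = (3*w) dy, which multiplied by dx ∧ dw gives (-3*w) dx ∧ dy ∧ dw
  d(w*x + w*y - 3*x*z) includes (∂/∂x)(w*x + w*y - 3*x*z) dx = (w - 3*z) dx, which multiplied by dy ∧ dz gives (w - 3*z) dx ∧ dy ∧ dz
  d(w*x + w*y - 3*x*z) includes (∂/∂w)(w*x + w*y - 3*x*z) dw = (x + y) dw, which multiplied by dy ∧ dz gives (x + y) dy ∧ dz ∧ dw
  d(w*y - 3*x*z + y*z) includes (∂/∂x)(w*y - 3*x*z + y*z) dx = (-3*z) dx, which multiplied by dz ∧ dw gives (-3*z) dx ∧ dz ∧ dw
  d(w*y - 3*x*z + y*z) includes (∂/∂y)(w*y - 3*x*z + y*z) dy = (w + z) dy, which multiplied by dz ∧ dw gives (w + z) dy ∧ dz ∧ dw
Collecting like 3-forms: d(omega) = (-3*w) dx ∧ dy ∧ dw + (w - 3*z) dx ∧ dy ∧ dz + (w + x + y + z) dy ∧ dz ∧ dw + (-3*z) dx ∧ dz ∧ dw.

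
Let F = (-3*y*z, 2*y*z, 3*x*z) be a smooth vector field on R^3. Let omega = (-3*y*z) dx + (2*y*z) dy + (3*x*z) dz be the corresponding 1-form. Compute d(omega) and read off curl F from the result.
d(omega) = (-2*y) dy ∧ dz + (-3*y - 3*z) dz ∧ dx + (3*z) dx ∧ dy; curl F = (-2*y, -3*y - 3*z, 3*z)

d omega = sum_{i<j} (∂f_j/∂x_i - ∂f_i/∂x_j) dx_i ∧ dx_j. Under the identification (dy ∧ dz, dz ∧ dx, dx ∧ dy) ↔ (e_x, e_y, e_z), the coefficients are exactly the components of curl F. Compute:
  ∂R/∂y - ∂Q/∂z = (0) - (2*y) = -2*y
  ∂P/∂z - ∂R/∂x = (-3*y) - (3*z) = -3*y - 3*z
  ∂Q/∂x - ∂P/∂y = (0) - (-3*z) = 3*z.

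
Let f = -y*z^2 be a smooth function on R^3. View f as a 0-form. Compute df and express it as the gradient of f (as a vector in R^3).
df = (0) dx + (-z^2) dy + (-2*y*z) dz; grad f = (0, -z^2, -2*y*z)

For a 0-form f, d f = (∂f/∂x) dx + (∂f/∂y) dy + (∂f/∂z) dz. The components of the vector representation are exactly the entries of grad f in Cartesian coordinates:
  ∂f/∂x = 0
  ∂f/∂y = -z^2
  ∂f/∂z = -2*y*z.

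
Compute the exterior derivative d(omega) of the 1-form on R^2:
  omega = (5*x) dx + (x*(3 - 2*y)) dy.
d(omega) = (3 - 2*y) dx ∧ dy

For a 1-form omega = sum_i f_i dx_i, the exterior derivative is
  d(omega) = sum_{i < j} (∂f_j/∂x_i - ∂f_i/∂x_j) dx_i ∧ dx_j.
  coefficient of dx ∧ dy: ∂f_2/∂x - ∂f_1/∂y = ∂(x*(3 - 2*y))/∂x - ∂(5*x)/∂y = 3 - 2*y
Assembling: d(omega) = (3 - 2*y) dx ∧ dy.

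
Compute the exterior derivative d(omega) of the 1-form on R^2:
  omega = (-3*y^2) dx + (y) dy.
d(omega) = (6*y) dx ∧ dy

For a 1-form omega = sum_i f_i dx_i, the exterior derivative is
  d(omega) = sum_{i < j} (∂f_j/∂x_i - ∂f_i/∂x_j) dx_i ∧ dx_j.
  coefficient of dx ∧ dy: ∂f_2/∂x - ∂f_1/∂y = ∂(y)/∂x - ∂(-3*y^2)/∂y = 6*y
Assembling: d(omega) = (6*y) dx ∧ dy.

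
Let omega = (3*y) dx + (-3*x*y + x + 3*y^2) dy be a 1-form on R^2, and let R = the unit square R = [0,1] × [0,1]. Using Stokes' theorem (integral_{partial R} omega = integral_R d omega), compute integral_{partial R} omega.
integral_(partial R) omega = -7/2

Stokes: integral_partial_R omega = integral_R d omega with d omega = (∂Q/∂x - ∂P/∂y) dx ∧ dy.
  ∂Q/∂x = 1 - 3*y
  ∂P/∂y = 3
  integrand = ∂Q/∂x - ∂P/∂y = -3*y - 2.
Integrating over R: integral_0^1 integral_0^1 (-3*y - 2) dx dy = -7/2.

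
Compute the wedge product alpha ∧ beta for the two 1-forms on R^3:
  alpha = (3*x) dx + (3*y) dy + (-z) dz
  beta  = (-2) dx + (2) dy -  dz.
alpha ∧ beta = (6*x + 6*y) dx ∧ dy + (-3*x - 2*z) dx ∧ dz + (-3*y + 2*z) dy ∧ dz

Distribute the wedge, using dx_i ∧ dx_j = -dx_j ∧ dx_i and dx_i ∧ dx_i = 0. For each pair (i, j) with i < j, the coefficient of dx_i ∧ dx_j in alpha ∧ beta is (alpha_i * beta_j - alpha_j * beta_i). Collecting: alpha ∧ beta = (6*x + 6*y) dx ∧ dy + (-3*x - 2*z) dx ∧ dz + (-3*y + 2*z) dy ∧ dz.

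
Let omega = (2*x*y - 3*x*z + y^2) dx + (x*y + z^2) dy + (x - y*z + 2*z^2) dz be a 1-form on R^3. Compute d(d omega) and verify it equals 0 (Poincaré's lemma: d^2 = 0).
d(d omega) = 0

Step 1: d omega = sum_{i<j} (∂f_j/∂x_i - ∂f_i/∂x_j) dx_i ∧ dx_j:
  coeff of dx ∧ dy: -2*x - y
  coeff of dx ∧ dz: 3*x + 1
  coeff of dy ∧ dz: -3*z
Step 2: Apply d again to each 2-form coefficient. The only possible 3-form in R^3 is dx ∧ dy ∧ dz, with coefficient
  ∂(coeff of dy∧dz)/∂x - ∂(coeff of dx∧dz)/∂y + ∂(coeff of dx∧dy)/∂z
  = ∂/∂x (-3*z) - ∂/∂y (3*x + 1) + ∂/∂z (-2*x - y).
Each of these terms simplifies to sums of mixed partials that cancel in pairs. The result is 0 (by equality of mixed partials for smooth functions — Schwarz / Clairaut).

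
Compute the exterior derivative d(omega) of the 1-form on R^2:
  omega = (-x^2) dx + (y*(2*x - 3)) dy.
d(omega) = (2*y) dx ∧ dy

For a 1-form omega = sum_i f_i dx_i, the exterior derivative is
  d(omega) = sum_{i < j} (∂f_j/∂x_i - ∂f_i/∂x_j) dx_i ∧ dx_j.
  coefficient of dx ∧ dy: ∂f_2/∂x - ∂f_1/∂y = ∂(y*(2*x - 3))/∂x - ∂(-x^2)/∂y = 2*y
Assembling: d(omega) = (2*y) dx ∧ dy.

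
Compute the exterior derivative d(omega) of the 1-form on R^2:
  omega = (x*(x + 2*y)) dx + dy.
d(omega) = (-2*x) dx ∧ dy

For a 1-form omega = sum_i f_i dx_i, the exterior derivative is
  d(omega) = sum_{i < j} (∂f_j/∂x_i - ∂f_i/∂x_j) dx_i ∧ dx_j.
  coefficient of dx ∧ dy: ∂f_2/∂x - ∂f_1/∂y = ∂(1)/∂x - ∂(x*(x + 2*y))/∂y = -2*x
Assembling: d(omega) = (-2*x) dx ∧ dy.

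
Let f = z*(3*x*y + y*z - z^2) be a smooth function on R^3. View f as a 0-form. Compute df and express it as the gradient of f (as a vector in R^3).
df = (3*y*z) dx + (z*(3*x + z)) dy + (3*x*y + 2*y*z - 3*z^2) dz; grad f = (3*y*z, z*(3*x + z), 3*x*y + 2*y*z - 3*z^2)

For a 0-form f, d f = (∂f/∂x) dx + (∂f/∂y) dy + (∂f/∂z) dz. The components of the vector representation are exactly the entries of grad f in Cartesian coordinates:
  ∂f/∂x = 3*y*z
  ∂f/∂y = z*(3*x + z)
  ∂f/∂z = 3*x*y + 2*y*z - 3*z^2.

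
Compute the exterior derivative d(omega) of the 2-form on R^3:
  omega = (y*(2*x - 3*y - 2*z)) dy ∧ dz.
d(omega) = (2*y) dx ∧ dy ∧ dz

For a 2-form omega = sum_{i<j} g_{ij} dx_i ∧ dx_j, the exterior derivative is
  d(omega) = sum_{i<j} d(g_{ij}) ∧ dx_i ∧ dx_j = sum_{i<j, k} (∂g_{ij}/∂x_k) dx_k ∧ dx_i ∧ dx_j.
Expand each term, using dx_k ∧ dx_i ∧ dx_j = sgn(permutation) dx_{(a)} ∧ dx_{(b)} ∧ dx_{(c)} with (a < b < c) sorted:
  d(y*(2*x - 3*y - 2*z)) includes (∂/∂x)(y*(2*x - 3*y - 2*z)) dx = (2*y) dx, which multiplied by dy ∧ dz gives (2*y) dx ∧ dy ∧ dz
Collecting like 3-forms: d(omega) = (2*y) dx ∧ dy ∧ dz.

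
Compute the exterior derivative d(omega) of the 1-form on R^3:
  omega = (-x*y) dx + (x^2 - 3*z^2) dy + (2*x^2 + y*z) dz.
d(omega) = (3*x) dx ∧ dy + (4*x) dx ∧ dz + (7*z) dy ∧ dz

For a 1-form omega = sum_i f_i dx_i, the exterior derivative is
  d(omega) = sum_{i < j} (∂f_j/∂x_i - ∂f_i/∂x_j) dx_i ∧ dx_j.
  coefficient of dx ∧ dy: ∂f_2/∂x - ∂f_1/∂y = ∂(x^2 - 3*z^2)/∂x - ∂(-x*y)/∂y = 3*x
  coefficient of dx ∧ dz: ∂f_3/∂x - ∂f_1/∂z = ∂(2*x^2 + y*z)/∂x - ∂(-x*y)/∂z = 4*x
  coefficient of dy ∧ dz: ∂f_3/∂y - ∂f_2/∂z = ∂(2*x^2 + y*z)/∂y - ∂(x^2 - 3*z^2)/∂z = 7*z
Assembling: d(omega) = (3*x) dx ∧ dy + (4*x) dx ∧ dz + (7*z) dy ∧ dz.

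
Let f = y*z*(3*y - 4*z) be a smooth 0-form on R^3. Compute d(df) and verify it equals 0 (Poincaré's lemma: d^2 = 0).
d(df) = 0

Step 1: df = sum_i (∂f/∂x_i) dx_i = (0) dx + (2*z*(3*y - 2*z)) dy + (y*(3*y - 8*z)) dz.
Step 2: Apply d again. Using the 1-form formula, the coefficient of dx ∧ dy in d(df) is ∂^2 f/∂x ∂y - ∂^2 f/∂y ∂x = (0) - (0) = 0 (equality of mixed partials for smooth f).
Similarly for dx ∧ dz and dy ∧ dz — all coefficients vanish. So d(df) = 0.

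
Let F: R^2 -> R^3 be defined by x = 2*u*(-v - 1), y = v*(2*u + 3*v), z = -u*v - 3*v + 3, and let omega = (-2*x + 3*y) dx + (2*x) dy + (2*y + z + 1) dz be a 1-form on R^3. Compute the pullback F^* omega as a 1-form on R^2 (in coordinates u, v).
F^* omega = (-31*u*v^2 - 36*u*v - 8*u - 24*v^3 - 15*v^2 - 4*v) du + (-31*u^2*v - 16*u^2 - 48*u*v^2 - 30*u*v - 4*u - 18*v^2 + 9*v - 12) dv

Using F^*(f dg) = (f ∘ F) d(g ∘ F), substitute each coordinate x_i by F_i(u, v) in f_i, and replace dx_i by d F_i = (∂F_i/∂u) du + (∂F_i/∂v) dv.
  For the x component: f_1(F) = 10*u*v + 4*u + 9*v^2; d F_1 = (-2*v - 2) du + (-2*u) dv
  For the y component: f_2(F) = 4*u*(-v - 1); d F_2 = (2*v) du + (2*u + 6*v) dv
  For the z component: f_3(F) = 3*u*v + 6*v^2 - 3*v + 4; d F_3 = (-v) du + (-u - 3) dv
Combining and collecting du, dv coefficients:
  coeff of du: -31*u*v^2 - 36*u*v - 8*u - 24*v^3 - 15*v^2 - 4*v
  coeff of dv: -31*u^2*v - 16*u^2 - 48*u*v^2 - 30*u*v - 4*u - 18*v^2 + 9*v - 12
F^* omega = (-31*u*v^2 - 36*u*v - 8*u - 24*v^3 - 15*v^2 - 4*v) du + (-31*u^2*v - 16*u^2 - 48*u*v^2 - 30*u*v - 4*u - 18*v^2 + 9*v - 12) dv.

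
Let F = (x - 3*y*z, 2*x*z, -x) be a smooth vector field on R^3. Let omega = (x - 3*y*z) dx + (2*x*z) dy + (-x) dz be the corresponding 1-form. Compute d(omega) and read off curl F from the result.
d(omega) = (-2*x) dy ∧ dz + (1 - 3*y) dz ∧ dx + (5*z) dx ∧ dy; curl F = (-2*x, 1 - 3*y, 5*z)

d omega = sum_{i<j} (∂f_j/∂x_i - ∂f_i/∂x_j) dx_i ∧ dx_j. Under the identification (dy ∧ dz, dz ∧ dx, dx ∧ dy) ↔ (e_x, e_y, e_z), the coefficients are exactly the components of curl F. Compute:
  ∂R/∂y - ∂Q/∂z = (0) - (2*x) = -2*x
  ∂P/∂z - ∂R/∂x = (-3*y) - (-1) = 1 - 3*y
  ∂Q/∂x - ∂P/∂y = (2*z) - (-3*z) = 5*z.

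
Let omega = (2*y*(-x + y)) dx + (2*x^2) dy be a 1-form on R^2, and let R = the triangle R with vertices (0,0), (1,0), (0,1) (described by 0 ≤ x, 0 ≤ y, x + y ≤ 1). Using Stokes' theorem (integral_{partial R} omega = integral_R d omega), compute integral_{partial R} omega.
integral_(partial R) omega = 1/3

Stokes: integral_partial_R omega = integral_R d omega with d omega = (∂Q/∂x - ∂P/∂y) dx ∧ dy.
  ∂Q/∂x = 4*x
  ∂P/∂y = -2*x + 4*y
  integrand = ∂Q/∂x - ∂P/∂y = 6*x - 4*y.
Integrating over R: integral_0^1 integral_0^{1-x} (6*x - 4*y) dy dx = 1/3.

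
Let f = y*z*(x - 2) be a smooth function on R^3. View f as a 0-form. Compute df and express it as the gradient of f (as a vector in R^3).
df = (y*z) dx + (z*(x - 2)) dy + (y*(x - 2)) dz; grad f = (y*z, z*(x - 2), y*(x - 2))

For a 0-form f, d f = (∂f/∂x) dx + (∂f/∂y) dy + (∂f/∂z) dz. The components of the vector representation are exactly the entries of grad f in Cartesian coordinates:
  ∂f/∂x = y*z
  ∂f/∂y = z*(x - 2)
  ∂f/∂z = y*(x - 2).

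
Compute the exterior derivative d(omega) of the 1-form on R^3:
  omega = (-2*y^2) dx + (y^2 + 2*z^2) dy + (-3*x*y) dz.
d(omega) = (4*y) dx ∧ dy + (-3*y) dx ∧ dz + (-3*x - 4*z) dy ∧ dz

For a 1-form omega = sum_i f_i dx_i, the exterior derivative is
  d(omega) = sum_{i < j} (∂f_j/∂x_i - ∂f_i/∂x_j) dx_i ∧ dx_j.
  coefficient of dx ∧ dy: ∂f_2/∂x - ∂f_1/∂y = ∂(y^2 + 2*z^2)/∂x - ∂(-2*y^2)/∂y = 4*y
  coefficient of dx ∧ dz: ∂f_3/∂x - ∂f_1/∂z = ∂(-3*x*y)/∂x - ∂(-2*y^2)/∂z = -3*y
  coefficient of dy ∧ dz: ∂f_3/∂y - ∂f_2/∂z = ∂(-3*x*y)/∂y - ∂(y^2 + 2*z^2)/∂z = -3*x - 4*z
Assembling: d(omega) = (4*y) dx ∧ dy + (-3*y) dx ∧ dz + (-3*x - 4*z) dy ∧ dz.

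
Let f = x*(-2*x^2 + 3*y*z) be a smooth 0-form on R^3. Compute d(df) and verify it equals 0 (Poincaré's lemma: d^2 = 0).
d(df) = 0

Step 1: df = sum_i (∂f/∂x_i) dx_i = (-6*x^2 + 3*y*z) dx + (3*x*z) dy + (3*x*y) dz.
Step 2: Apply d again. Using the 1-form formula, the coefficient of dx ∧ dy in d(df) is ∂^2 f/∂x ∂y - ∂^2 f/∂y ∂x = (3*z) - (3*z) = 0 (equality of mixed partials for smooth f).
Similarly for dx ∧ dz and dy ∧ dz — all coefficients vanish. So d(df) = 0.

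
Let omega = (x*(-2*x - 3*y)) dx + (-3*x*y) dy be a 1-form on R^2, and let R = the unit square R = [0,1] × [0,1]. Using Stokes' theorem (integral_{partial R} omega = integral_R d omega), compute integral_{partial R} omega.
integral_(partial R) omega = 0

Stokes: integral_partial_R omega = integral_R d omega with d omega = (∂Q/∂x - ∂P/∂y) dx ∧ dy.
  ∂Q/∂x = -3*y
  ∂P/∂y = -3*x
  integrand = ∂Q/∂x - ∂P/∂y = 3*x - 3*y.
Integrating over R: integral_0^1 integral_0^1 (3*x - 3*y) dx dy = 0.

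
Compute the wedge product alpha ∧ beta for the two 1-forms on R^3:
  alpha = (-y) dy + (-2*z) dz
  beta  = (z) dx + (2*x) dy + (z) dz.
alpha ∧ beta = (y*z) dx ∧ dy + (z*(4*x - y)) dy ∧ dz + (2*z^2) dx ∧ dz

Distribute the wedge, using dx_i ∧ dx_j = -dx_j ∧ dx_i and dx_i ∧ dx_i = 0. For each pair (i, j) with i < j, the coefficient of dx_i ∧ dx_j in alpha ∧ beta is (alpha_i * beta_j - alpha_j * beta_i). Collecting: alpha ∧ beta = (y*z) dx ∧ dy + (z*(4*x - y)) dy ∧ dz + (2*z^2) dx ∧ dz.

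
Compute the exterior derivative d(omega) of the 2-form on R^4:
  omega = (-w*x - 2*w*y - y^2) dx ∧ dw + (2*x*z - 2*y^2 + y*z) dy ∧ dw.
d(omega) = (2*w + 2*y + 2*z) dx ∧ dy ∧ dw + (-2*x - y) dy ∧ dz ∧ dw

For a 2-form omega = sum_{i<j} g_{ij} dx_i ∧ dx_j, the exterior derivative is
  d(omega) = sum_{i<j} d(g_{ij}) ∧ dx_i ∧ dx_j = sum_{i<j, k} (∂g_{ij}/∂x_k) dx_k ∧ dx_i ∧ dx_j.
Expand each term, using dx_k ∧ dx_i ∧ dx_j = sgn(permutation) dx_{(a)} ∧ dx_{(b)} ∧ dx_{(c)} with (a < b < c) sorted:
  d(-w*x - 2*w*y - y^2) includes (∂/∂y)(-w*x - 2*w*y - y^2) dy = (-2*w - 2*y) dy, which multiplied by dx ∧ dw gives (2*w + 2*y) dx ∧ dy ∧ dw
  d(2*x*z - 2*y^2 + y*z) includes (∂/∂x)(2*x*z - 2*y^2 + y*z) dx = (2*z) dx, which multiplied by dy ∧ dw gives (2*z) dx ∧ dy ∧ dw
  d(2*x*z - 2*y^2 + y*z) includes (∂/∂z)(2*x*z - 2*y^2 + y*z) dz = (2*x + y) dz, which multiplied by dy ∧ dw gives (-2*x - y) dy ∧ dz ∧ dw
Collecting like 3-forms: d(omega) = (2*w + 2*y + 2*z) dx ∧ dy ∧ dw + (-2*x - y) dy ∧ dz ∧ dw.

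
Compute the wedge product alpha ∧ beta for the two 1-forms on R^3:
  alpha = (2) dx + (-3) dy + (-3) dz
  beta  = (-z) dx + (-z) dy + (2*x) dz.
alpha ∧ beta = (-5*z) dx ∧ dy + (4*x - 3*z) dx ∧ dz + (-6*x - 3*z) dy ∧ dz

Distribute the wedge, using dx_i ∧ dx_j = -dx_j ∧ dx_i and dx_i ∧ dx_i = 0. For each pair (i, j) with i < j, the coefficient of dx_i ∧ dx_j in alpha ∧ beta is (alpha_i * beta_j - alpha_j * beta_i). Collecting: alpha ∧ beta = (-5*z) dx ∧ dy + (4*x - 3*z) dx ∧ dz + (-6*x - 3*z) dy ∧ dz.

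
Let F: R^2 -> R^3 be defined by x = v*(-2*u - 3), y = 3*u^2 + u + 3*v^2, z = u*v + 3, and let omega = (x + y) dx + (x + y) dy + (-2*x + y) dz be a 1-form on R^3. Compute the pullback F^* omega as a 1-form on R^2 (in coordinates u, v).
F^* omega = (18*u^3 - 15*u^2*v + 9*u^2 + 26*u*v^2 - 21*u*v + u - 3*v^3 + 15*v^2 - 3*v) du + (-3*u^3 + 26*u^2*v - 10*u^2 - 15*u*v^2 + 24*u*v - 3*u + 18*v^3 - 27*v^2 + 9*v) dv

Using F^*(f dg) = (f ∘ F) d(g ∘ F), substitute each coordinate x_i by F_i(u, v) in f_i, and replace dx_i by d F_i = (∂F_i/∂u) du + (∂F_i/∂v) dv.
  For the x component: f_1(F) = 3*u^2 - 2*u*v + u + 3*v^2 - 3*v; d F_1 = (-2*v) du + (-2*u - 3) dv
  For the y component: f_2(F) = 3*u^2 - 2*u*v + u + 3*v^2 - 3*v; d F_2 = (6*u + 1) du + (6*v) dv
  For the z component: f_3(F) = 3*u^2 + 4*u*v + u + 3*v^2 + 6*v; d F_3 = (v) du + (u) dv
Combining and collecting du, dv coefficients:
  coeff of du: 18*u^3 - 15*u^2*v + 9*u^2 + 26*u*v^2 - 21*u*v + u - 3*v^3 + 15*v^2 - 3*v
  coeff of dv: -3*u^3 + 26*u^2*v - 10*u^2 - 15*u*v^2 + 24*u*v - 3*u + 18*v^3 - 27*v^2 + 9*v
F^* omega = (18*u^3 - 15*u^2*v + 9*u^2 + 26*u*v^2 - 21*u*v + u - 3*v^3 + 15*v^2 - 3*v) du + (-3*u^3 + 26*u^2*v - 10*u^2 - 15*u*v^2 + 24*u*v - 3*u + 18*v^3 - 27*v^2 + 9*v) dv.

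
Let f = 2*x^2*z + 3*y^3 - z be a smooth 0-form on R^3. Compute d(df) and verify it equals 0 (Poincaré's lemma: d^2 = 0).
d(df) = 0

Step 1: df = sum_i (∂f/∂x_i) dx_i = (4*x*z) dx + (9*y^2) dy + (2*x^2 - 1) dz.
Step 2: Apply d again. Using the 1-form formula, the coefficient of dx ∧ dy in d(df) is ∂^2 f/∂x ∂y - ∂^2 f/∂y ∂x = (0) - (0) = 0 (equality of mixed partials for smooth f).
Similarly for dx ∧ dz and dy ∧ dz — all coefficients vanish. So d(df) = 0.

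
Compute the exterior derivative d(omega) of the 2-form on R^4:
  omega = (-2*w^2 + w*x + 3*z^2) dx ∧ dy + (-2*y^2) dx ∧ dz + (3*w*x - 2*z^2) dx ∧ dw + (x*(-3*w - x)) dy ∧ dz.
d(omega) = (-3*w - 2*x + 4*y + 6*z) dx ∧ dy ∧ dz + (-4*w + x) dx ∧ dy ∧ dw + (4*z) dx ∧ dz ∧ dw + (-3*x) dy ∧ dz ∧ dw

For a 2-form omega = sum_{i<j} g_{ij} dx_i ∧ dx_j, the exterior derivative is
  d(omega) = sum_{i<j} d(g_{ij}) ∧ dx_i ∧ dx_j = sum_{i<j, k} (∂g_{ij}/∂x_k) dx_k ∧ dx_i ∧ dx_j.
Expand each term, using dx_k ∧ dx_i ∧ dx_j = sgn(permutation) dx_{(a)} ∧ dx_{(b)} ∧ dx_{(c)} with (a < b < c) sorted:
  d(-2*w^2 + w*x + 3*z^2) includes (∂/∂z)(-2*w^2 + w*x + 3*z^2) dz = (6*z) dz, which multiplied by dx ∧ dy gives (6*z) dx ∧ dy ∧ dz
  d(-2*w^2 + w*x + 3*z^2) includes (∂/∂w)(-2*w^2 + w*x + 3*z^2) dw = (-4*w + x) dw, which multiplied by dx ∧ dy gives (-4*w + x) dx ∧ dy ∧ dw
  d(-2*y^2) includes (∂/∂y)(-2*y^2) dy = (-4*y) dy, which multiplied by dx ∧ dz gives (4*y) dx ∧ dy ∧ dz
  d(3*w*x - 2*z^2) includes (∂/∂z)(3*w*x - 2*z^2) dz = (-4*z) dz, which multiplied by dx ∧ dw gives (4*z) dx ∧ dz ∧ dw
  d(x*(-3*w - x)) includes (∂/∂x)(x*(-3*w - x)) dx = (-3*w - 2*x) dx, which multiplied by dy ∧ dz gives (-3*w - 2*x) dx ∧ dy ∧ dz
  d(x*(-3*w - x)) includes (∂/∂w)(x*(-3*w - x)) dw = (-3*x) dw, which multiplied by dy ∧ dz gives (-3*x) dy ∧ dz ∧ dw
Collecting like 3-forms: d(omega) = (-3*w - 2*x + 4*y + 6*z) dx ∧ dy ∧ dz + (-4*w + x) dx ∧ dy ∧ dw + (4*z) dx ∧ dz ∧ dw + (-3*x) dy ∧ dz ∧ dw.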